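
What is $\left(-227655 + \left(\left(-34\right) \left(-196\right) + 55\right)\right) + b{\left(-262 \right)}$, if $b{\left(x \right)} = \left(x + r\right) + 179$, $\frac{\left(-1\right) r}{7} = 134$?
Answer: $-221957$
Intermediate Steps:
$r = -938$ ($r = \left(-7\right) 134 = -938$)
$b{\left(x \right)} = -759 + x$ ($b{\left(x \right)} = \left(x - 938\right) + 179 = \left(-938 + x\right) + 179 = -759 + x$)
$\left(-227655 + \left(\left(-34\right) \left(-196\right) + 55\right)\right) + b{\left(-262 \right)} = \left(-227655 + \left(\left(-34\right) \left(-196\right) + 55\right)\right) - 1021 = \left(-227655 + \left(6664 + 55\right)\right) - 1021 = \left(-227655 + 6719\right) - 1021 = -220936 - 1021 = -221957$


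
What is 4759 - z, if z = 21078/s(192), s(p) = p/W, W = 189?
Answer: -511669/32 ≈ -15990.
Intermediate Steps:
s(p) = p/189
z = 663957/32 (z = 21078/(((1/189)*192)) = 21078/(64/63) = 21078*(63/64) = 663957/32 ≈ 20749.)
4759 - z = 4759 - 1*663957/32 = 4759 - 663957/32 = -511669/32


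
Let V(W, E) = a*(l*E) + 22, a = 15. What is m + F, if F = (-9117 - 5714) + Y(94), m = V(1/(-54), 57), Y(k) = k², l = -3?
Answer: -8538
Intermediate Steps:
V(W, E) = 22 - 45*E (V(W, E) = 15*(-3*E) + 22 = -45*E + 22 = 22 - 45*E)
m = -2543 (m = 22 - 45*57 = 22 - 2565 = -2543)
F = -5995 (F = (-9117 - 5714) + 94² = -14831 + 8836 = -5995)
m + F = -2543 - 5995 = -8538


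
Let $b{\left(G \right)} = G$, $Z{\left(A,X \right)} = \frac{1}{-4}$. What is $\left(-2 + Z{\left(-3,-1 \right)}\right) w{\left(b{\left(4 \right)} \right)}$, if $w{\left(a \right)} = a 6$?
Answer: $-54$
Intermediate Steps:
$Z{\left(A,X \right)} = - \frac{1}{4}$
$w{\left(a \right)} = 6 a$
$\left(-2 + Z{\left(-3,-1 \right)}\right) w{\left(b{\left(4 \right)} \right)} = \left(-2 - \frac{1}{4}\right) 6 \cdot 4 = \left(- \frac{9}{4}\right) 24 = -54$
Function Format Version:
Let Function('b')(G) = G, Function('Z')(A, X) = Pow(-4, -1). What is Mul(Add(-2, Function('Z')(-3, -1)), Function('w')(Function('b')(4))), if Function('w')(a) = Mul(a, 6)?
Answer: -54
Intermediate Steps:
Function('Z')(A, X) = Rational(-1, 4)
Function('w')(a) = Mul(6, a)
Mul(Add(-2, Function('Z')(-3, -1)), Function('w')(Function('b')(4))) = Mul(Add(-2, Rational(-1, 4)), Mul(6, 4)) = Mul(Rational(-9, 4), 24) = -54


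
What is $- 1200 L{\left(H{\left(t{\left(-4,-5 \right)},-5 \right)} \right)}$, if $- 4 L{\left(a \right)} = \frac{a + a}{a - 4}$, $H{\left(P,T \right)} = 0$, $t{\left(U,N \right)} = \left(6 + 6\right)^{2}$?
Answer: $0$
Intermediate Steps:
$t{\left(U,N \right)} = 144$ ($t{\left(U,N \right)} = 12^{2} = 144$)
$L{\left(a \right)} = - \frac{a}{2 \left(-4 + a\right)}$ ($L{\left(a \right)} = - \frac{\left(a + a\right) \frac{1}{a - 4}}{4} = - \frac{2 a \frac{1}{-4 + a}}{4} = - \frac{a}{2 \left(-4 + a\right)}$)
$- 1200 L{\left(H{\left(t{\left(-4,-5 \right)},-5 \right)} \right)} = - 1200 \left(\left(-1\right) 0 \frac{1}{-8 + 2 \cdot 0}\right) = - 1200 \left(\left(-1\right) 0 \frac{1}{-8 + 0}\right) = - 1200 \left(\left(-1\right) 0 \frac{1}{-8}\right) = - 1200 \left(\left(-1\right) 0 \left(- \frac{1}{8}\right)\right) = \left(-1200\right) 0 = 0$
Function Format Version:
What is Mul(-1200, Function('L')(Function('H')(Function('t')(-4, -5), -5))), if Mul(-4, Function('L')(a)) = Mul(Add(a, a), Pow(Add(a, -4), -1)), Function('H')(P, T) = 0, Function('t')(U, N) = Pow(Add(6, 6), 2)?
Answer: 0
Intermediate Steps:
Function('t')(U, N) = 144 (Function('t')(U, N) = Pow(12, 2) = 144)
Function('L')(a) = Mul(Rational(-1, 2), a, Pow(Add(-4, a), -1)) (Function('L')(a) = Mul(Rational(-1, 4), Mul(Add(a, a), Pow(Add(a, -4), -1))) = Mul(Rational(-1, 4), Mul(Mul(2, a), Pow(Add(-4, a), -1))) = Mul(Rational(-1, 4), Mul(2, a, Pow(Add(-4, a), -1))) = Mul(Rational(-1, 2), a, Pow(Add(-4, a), -1)))
Mul(-1200, Function('L')(Function('H')(Function('t')(-4, -5), -5))) = Mul(-1200, Mul(-1, 0, Pow(Add(-8, Mul(2, 0)), -1))) = Mul(-1200, Mul(-1, 0, Pow(Add(-8, 0), -1))) = Mul(-1200, Mul(-1, 0, Pow(-8, -1))) = Mul(-1200, Mul(-1, 0, Rational(-1, 8))) = Mul(-1200, 0) = 0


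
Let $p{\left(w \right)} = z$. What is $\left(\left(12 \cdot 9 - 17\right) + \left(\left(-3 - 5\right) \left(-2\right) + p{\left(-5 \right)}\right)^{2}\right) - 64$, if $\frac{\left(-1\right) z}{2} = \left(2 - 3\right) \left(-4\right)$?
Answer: $91$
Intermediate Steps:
$z = -8$ ($z = - 2 \left(2 - 3\right) \left(-4\right) = - 2 \left(\left(-1\right) \left(-4\right)\right) = \left(-2\right) 4 = -8$)
$p{\left(w \right)} = -8$
$\left(\left(12 \cdot 9 - 17\right) + \left(\left(-3 - 5\right) \left(-2\right) + p{\left(-5 \right)}\right)^{2}\right) - 64 = \left(\left(12 \cdot 9 - 17\right) + \left(\left(-3 - 5\right) \left(-2\right) - 8\right)^{2}\right) - 64 = \left(\left(108 - 17\right) + \left(\left(-8\right) \left(-2\right) - 8\right)^{2}\right) - 64 = \left(91 + \left(16 - 8\right)^{2}\right) - 64 = \left(91 + 8^{2}\right) - 64 = \left(91 + 64\right) - 64 = 155 - 64 = 91$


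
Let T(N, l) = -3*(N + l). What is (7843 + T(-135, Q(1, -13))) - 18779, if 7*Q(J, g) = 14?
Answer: -10537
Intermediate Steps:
Q(J, g) = 2 (Q(J, g) = (⅐)*14 = 2)
T(N, l) = -3*N - 3*l
(7843 + T(-135, Q(1, -13))) - 18779 = (7843 + (-3*(-135) - 3*2)) - 18779 = (7843 + (405 - 6)) - 18779 = (7843 + 399) - 18779 = 8242 - 18779 = -10537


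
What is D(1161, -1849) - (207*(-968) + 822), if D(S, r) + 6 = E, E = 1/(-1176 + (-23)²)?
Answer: 129107555/647 ≈ 1.9955e+5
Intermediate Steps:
E = -1/647 (E = 1/(-1176 + 529) = 1/(-647) = -1/647 ≈ -0.0015456)
D(S, r) = -3883/647 (D(S, r) = -6 - 1/647 = -3883/647)
D(1161, -1849) - (207*(-968) + 822) = -3883/647 - (207*(-968) + 822) = -3883/647 - (-200376 + 822) = -3883/647 - 1*(-199554) = -3883/647 + 199554 = 129107555/647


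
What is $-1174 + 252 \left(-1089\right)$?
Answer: $-275602$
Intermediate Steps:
$-1174 + 252 \left(-1089\right) = -1174 - 274428 = -275602$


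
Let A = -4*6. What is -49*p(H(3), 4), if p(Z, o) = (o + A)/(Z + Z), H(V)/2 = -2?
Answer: -245/2 ≈ -122.50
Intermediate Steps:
H(V) = -4 (H(V) = 2*(-2) = -4)
A = -24
p(Z, o) = (-24 + o)/(2*Z) (p(Z, o) = (o - 24)/(Z + Z) = (-24 + o)/((2*Z)) = (-24 + o)*(1/(2*Z)) = (-24 + o)/(2*Z))
-49*p(H(3), 4) = -49*(-24 + 4)/(2*(-4)) = -49*(-1)*(-20)/(2*4) = -49*5/2 = -245/2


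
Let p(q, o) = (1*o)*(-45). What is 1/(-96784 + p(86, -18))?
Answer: -1/95974 ≈ -1.0419e-5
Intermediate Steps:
p(q, o) = -45*o (p(q, o) = o*(-45) = -45*o)
1/(-96784 + p(86, -18)) = 1/(-96784 - 45*(-18)) = 1/(-96784 + 810) = 1/(-95974) = -1/95974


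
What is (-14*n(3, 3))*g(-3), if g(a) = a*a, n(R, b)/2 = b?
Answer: -756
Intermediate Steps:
n(R, b) = 2*b
g(a) = a**2
(-14*n(3, 3))*g(-3) = -28*3*(-3)**2 = -14*6*9 = -84*9 = -756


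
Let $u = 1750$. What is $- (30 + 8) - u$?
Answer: $-1788$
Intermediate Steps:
$- (30 + 8) - u = - (30 + 8) - 1750 = \left(-1\right) 38 - 1750 = -38 - 1750 = -1788$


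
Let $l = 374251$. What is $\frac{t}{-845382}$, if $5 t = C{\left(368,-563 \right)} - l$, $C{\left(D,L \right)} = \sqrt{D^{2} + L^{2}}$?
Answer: $\frac{374251}{4226910} - \frac{\sqrt{452393}}{4226910} \approx 0.088381$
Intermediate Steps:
$t = - \frac{374251}{5} + \frac{\sqrt{452393}}{5}$ ($t = \frac{\sqrt{368^{2} + \left(-563\right)^{2}} - 374251}{5} = \frac{\sqrt{135424 + 316969} - 374251}{5} = \frac{\sqrt{452393} - 374251}{5} = \frac{-374251 + \sqrt{452393}}{5} = - \frac{374251}{5} + \frac{\sqrt{452393}}{5} \approx -74716.0$)
$\frac{t}{-845382} = \frac{- \frac{374251}{5} + \frac{\sqrt{452393}}{5}}{-845382} = \left(- \frac{374251}{5} + \frac{\sqrt{452393}}{5}\right) \left(- \frac{1}{845382}\right) = \frac{374251}{4226910} - \frac{\sqrt{452393}}{4226910}$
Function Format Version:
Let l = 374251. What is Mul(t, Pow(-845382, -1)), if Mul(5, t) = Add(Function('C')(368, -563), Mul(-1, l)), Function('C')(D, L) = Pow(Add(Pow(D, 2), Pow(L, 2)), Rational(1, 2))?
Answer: Add(Rational(374251, 4226910), Mul(Rational(-1, 4226910), Pow(452393, Rational(1, 2)))) ≈ 0.088381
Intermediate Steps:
t = Add(Rational(-374251, 5), Mul(Rational(1, 5), Pow(452393, Rational(1, 2)))) (t = Mul(Rational(1, 5), Add(Pow(Add(Pow(368, 2), Pow(-563, 2)), Rational(1, 2)), Mul(-1, 374251))) = Mul(Rational(1, 5), Add(Pow(Add(135424, 316969), Rational(1, 2)), -374251)) = Mul(Rational(1, 5), Add(Pow(452393, Rational(1, 2)), -374251)) = Mul(Rational(1, 5), Add(-374251, Pow(452393, Rational(1, 2)))) = Add(Rational(-374251, 5), Mul(Rational(1, 5), Pow(452393, Rational(1, 2)))) ≈ -74716.)
Mul(t, Pow(-845382, -1)) = Mul(Add(Rational(-374251, 5), Mul(Rational(1, 5), Pow(452393, Rational(1, 2)))), Pow(-845382, -1)) = Mul(Add(Rational(-374251, 5), Mul(Rational(1, 5), Pow(452393, Rational(1, 2)))), Rational(-1, 845382)) = Add(Rational(374251, 4226910), Mul(Rational(-1, 4226910), Pow(452393, Rational(1, 2))))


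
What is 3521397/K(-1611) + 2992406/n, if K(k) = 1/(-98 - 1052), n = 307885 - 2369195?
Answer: -4173747240286453/1030655 ≈ -4.0496e+9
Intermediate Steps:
n = -2061310
K(k) = -1/1150 (K(k) = 1/(-1150) = -1/1150)
3521397/K(-1611) + 2992406/n = 3521397/(-1/1150) + 2992406/(-2061310) = 3521397*(-1150) + 2992406*(-1/2061310) = -4049606550 - 1496203/1030655 = -4173747240286453/1030655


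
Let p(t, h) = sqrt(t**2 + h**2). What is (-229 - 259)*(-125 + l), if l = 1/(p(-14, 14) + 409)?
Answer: 10180029408/166889 + 6832*sqrt(2)/166889 ≈ 60999.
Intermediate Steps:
p(t, h) = sqrt(h**2 + t**2)
l = 1/(409 + 14*sqrt(2)) (l = 1/(sqrt(14**2 + (-14)**2) + 409) = 1/(sqrt(196 + 196) + 409) = 1/(sqrt(392) + 409) = 1/(14*sqrt(2) + 409) = 1/(409 + 14*sqrt(2)) ≈ 0.0023321)
(-229 - 259)*(-125 + l) = (-229 - 259)*(-125 + (409/166889 - 14*sqrt(2)/166889)) = -488*(-20860716/166889 - 14*sqrt(2)/166889) = 10180029408/166889 + 6832*sqrt(2)/166889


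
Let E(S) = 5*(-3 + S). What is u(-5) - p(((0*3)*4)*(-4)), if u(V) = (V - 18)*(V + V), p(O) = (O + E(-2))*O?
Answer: 230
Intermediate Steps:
E(S) = -15 + 5*S
p(O) = O*(-25 + O) (p(O) = (O + (-15 + 5*(-2)))*O = (O + (-15 - 10))*O = (O - 25)*O = (-25 + O)*O = O*(-25 + O))
u(V) = 2*V*(-18 + V) (u(V) = (-18 + V)*(2*V) = 2*V*(-18 + V))
u(-5) - p(((0*3)*4)*(-4)) = 2*(-5)*(-18 - 5) - ((0*3)*4)*(-4)*(-25 + ((0*3)*4)*(-4)) = 2*(-5)*(-23) - (0*4)*(-4)*(-25 + (0*4)*(-4)) = 230 - 0*(-4)*(-25 + 0*(-4)) = 230 - 0*(-25 + 0) = 230 - 0*(-25) = 230 - 1*0 = 230 + 0 = 230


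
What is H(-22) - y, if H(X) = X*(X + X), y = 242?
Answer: 726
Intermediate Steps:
H(X) = 2*X² (H(X) = X*(2*X) = 2*X²)
H(-22) - y = 2*(-22)² - 1*242 = 2*484 - 242 = 968 - 242 = 726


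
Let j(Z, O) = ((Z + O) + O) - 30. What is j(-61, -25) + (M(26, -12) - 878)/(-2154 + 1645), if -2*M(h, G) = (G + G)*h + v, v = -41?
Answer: -142447/1018 ≈ -139.93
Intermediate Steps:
M(h, G) = 41/2 - G*h (M(h, G) = -((G + G)*h - 41)/2 = -((2*G)*h - 41)/2 = -(2*G*h - 41)/2 = -(-41 + 2*G*h)/2 = 41/2 - G*h)
j(Z, O) = -30 + Z + 2*O (j(Z, O) = ((O + Z) + O) - 30 = (Z + 2*O) - 30 = -30 + Z + 2*O)
j(-61, -25) + (M(26, -12) - 878)/(-2154 + 1645) = (-30 - 61 + 2*(-25)) + ((41/2 - 1*(-12)*26) - 878)/(-2154 + 1645) = (-30 - 61 - 50) + ((41/2 + 312) - 878)/(-509) = -141 + (665/2 - 878)*(-1/509) = -141 - 1091/2*(-1/509) = -141 + 1091/1018 = -142447/1018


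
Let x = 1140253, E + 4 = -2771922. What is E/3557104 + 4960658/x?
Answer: 7242439738577/2027999253656 ≈ 3.5712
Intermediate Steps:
E = -2771926 (E = -4 - 2771922 = -2771926)
E/3557104 + 4960658/x = -2771926/3557104 + 4960658/1140253 = -2771926*1/3557104 + 4960658*(1/1140253) = -1385963/1778552 + 4960658/1140253 = 7242439738577/2027999253656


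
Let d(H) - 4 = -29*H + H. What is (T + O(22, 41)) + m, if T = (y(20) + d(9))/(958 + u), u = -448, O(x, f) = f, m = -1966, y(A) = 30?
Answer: -490984/255 ≈ -1925.4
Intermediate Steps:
d(H) = 4 - 28*H (d(H) = 4 + (-29*H + H) = 4 - 28*H)
T = -109/255 (T = (30 + (4 - 28*9))/(958 - 448) = (30 + (4 - 252))/510 = (30 - 248)*(1/510) = -218*1/510 = -109/255 ≈ -0.42745)
(T + O(22, 41)) + m = (-109/255 + 41) - 1966 = 10346/255 - 1966 = -490984/255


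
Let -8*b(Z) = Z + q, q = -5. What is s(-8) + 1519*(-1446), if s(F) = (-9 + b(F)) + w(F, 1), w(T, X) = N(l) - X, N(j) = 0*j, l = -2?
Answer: -17571859/8 ≈ -2.1965e+6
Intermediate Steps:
N(j) = 0
w(T, X) = -X (w(T, X) = 0 - X = -X)
b(Z) = 5/8 - Z/8 (b(Z) = -(Z - 5)/8 = -(-5 + Z)/8 = 5/8 - Z/8)
s(F) = -75/8 - F/8 (s(F) = (-9 + (5/8 - F/8)) - 1*1 = (-67/8 - F/8) - 1 = -75/8 - F/8)
s(-8) + 1519*(-1446) = (-75/8 - ⅛*(-8)) + 1519*(-1446) = (-75/8 + 1) - 2196474 = -67/8 - 2196474 = -17571859/8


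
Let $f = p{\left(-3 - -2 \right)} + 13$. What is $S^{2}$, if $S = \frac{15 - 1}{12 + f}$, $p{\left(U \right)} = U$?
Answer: $\frac{49}{144} \approx 0.34028$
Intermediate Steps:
$f = 12$ ($f = \left(-3 - -2\right) + 13 = \left(-3 + 2\right) + 13 = -1 + 13 = 12$)
$S = \frac{7}{12}$ ($S = \frac{15 - 1}{12 + 12} = \frac{14}{24} = 14 \cdot \frac{1}{24} = \frac{7}{12} \approx 0.58333$)
$S^{2} = \left(\frac{7}{12}\right)^{2} = \frac{49}{144}$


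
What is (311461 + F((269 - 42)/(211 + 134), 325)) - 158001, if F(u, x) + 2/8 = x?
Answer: 615139/4 ≈ 1.5378e+5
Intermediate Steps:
F(u, x) = -¼ + x
(311461 + F((269 - 42)/(211 + 134), 325)) - 158001 = (311461 + (-¼ + 325)) - 158001 = (311461 + 1299/4) - 158001 = 1247143/4 - 158001 = 615139/4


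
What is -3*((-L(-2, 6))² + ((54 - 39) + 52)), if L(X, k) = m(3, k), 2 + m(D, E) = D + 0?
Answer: -204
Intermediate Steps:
m(D, E) = -2 + D (m(D, E) = -2 + (D + 0) = -2 + D)
L(X, k) = 1 (L(X, k) = -2 + 3 = 1)
-3*((-L(-2, 6))² + ((54 - 39) + 52)) = -3*((-1*1)² + ((54 - 39) + 52)) = -3*((-1)² + (15 + 52)) = -3*(1 + 67) = -3*68 = -204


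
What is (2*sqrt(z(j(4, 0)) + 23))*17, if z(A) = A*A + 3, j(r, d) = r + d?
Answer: 34*sqrt(42) ≈ 220.35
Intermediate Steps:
j(r, d) = d + r
z(A) = 3 + A**2 (z(A) = A**2 + 3 = 3 + A**2)
(2*sqrt(z(j(4, 0)) + 23))*17 = (2*sqrt((3 + (0 + 4)**2) + 23))*17 = (2*sqrt((3 + 4**2) + 23))*17 = (2*sqrt((3 + 16) + 23))*17 = (2*sqrt(19 + 23))*17 = (2*sqrt(42))*17 = 34*sqrt(42)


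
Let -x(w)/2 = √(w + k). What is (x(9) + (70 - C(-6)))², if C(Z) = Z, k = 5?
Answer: 5832 - 304*√14 ≈ 4694.5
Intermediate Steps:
x(w) = -2*√(5 + w) (x(w) = -2*√(w + 5) = -2*√(5 + w))
(x(9) + (70 - C(-6)))² = (-2*√(5 + 9) + (70 - 1*(-6)))² = (-2*√14 + (70 + 6))² = (-2*√14 + 76)² = (76 - 2*√14)²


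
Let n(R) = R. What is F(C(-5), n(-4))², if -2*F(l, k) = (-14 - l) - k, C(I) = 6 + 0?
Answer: 64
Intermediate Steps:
C(I) = 6
F(l, k) = 7 + k/2 + l/2 (F(l, k) = -((-14 - l) - k)/2 = -(-14 - k - l)/2 = 7 + k/2 + l/2)
F(C(-5), n(-4))² = (7 + (½)*(-4) + (½)*6)² = (7 - 2 + 3)² = 8² = 64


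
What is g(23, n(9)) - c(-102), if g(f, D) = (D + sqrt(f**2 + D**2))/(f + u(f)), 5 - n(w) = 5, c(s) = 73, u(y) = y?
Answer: -145/2 ≈ -72.500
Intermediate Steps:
n(w) = 0 (n(w) = 5 - 1*5 = 5 - 5 = 0)
g(f, D) = (D + sqrt(D**2 + f**2))/(2*f) (g(f, D) = (D + sqrt(f**2 + D**2))/(f + f) = (D + sqrt(D**2 + f**2))/((2*f)) = (D + sqrt(D**2 + f**2))*(1/(2*f)) = (D + sqrt(D**2 + f**2))/(2*f))
g(23, n(9)) - c(-102) = (1/2)*(0 + sqrt(0**2 + 23**2))/23 - 1*73 = (1/2)*(1/23)*(0 + sqrt(0 + 529)) - 73 = (1/2)*(1/23)*(0 + sqrt(529)) - 73 = (1/2)*(1/23)*(0 + 23) - 73 = (1/2)*(1/23)*23 - 73 = 1/2 - 73 = -145/2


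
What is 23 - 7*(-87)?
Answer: 632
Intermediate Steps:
23 - 7*(-87) = 23 + 609 = 632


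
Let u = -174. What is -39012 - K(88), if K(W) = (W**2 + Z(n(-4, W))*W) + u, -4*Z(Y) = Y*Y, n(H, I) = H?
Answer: -46230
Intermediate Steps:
Z(Y) = -Y**2/4 (Z(Y) = -Y*Y/4 = -Y**2/4)
K(W) = -174 + W**2 - 4*W (K(W) = (W**2 + (-1/4*(-4)**2)*W) - 174 = (W**2 + (-1/4*16)*W) - 174 = (W**2 - 4*W) - 174 = -174 + W**2 - 4*W)
-39012 - K(88) = -39012 - (-174 + 88**2 - 4*88) = -39012 - (-174 + 7744 - 352) = -39012 - 1*7218 = -39012 - 7218 = -46230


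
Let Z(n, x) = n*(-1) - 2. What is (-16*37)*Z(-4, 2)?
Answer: -1184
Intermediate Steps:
Z(n, x) = -2 - n (Z(n, x) = -n - 2 = -2 - n)
(-16*37)*Z(-4, 2) = (-16*37)*(-2 - 1*(-4)) = -592*(-2 + 4) = -592*2 = -1184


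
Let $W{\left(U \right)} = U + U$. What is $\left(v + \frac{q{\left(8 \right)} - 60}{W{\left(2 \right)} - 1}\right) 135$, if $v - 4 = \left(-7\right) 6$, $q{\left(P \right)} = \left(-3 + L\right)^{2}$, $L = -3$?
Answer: $-6210$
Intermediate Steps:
$W{\left(U \right)} = 2 U$
$q{\left(P \right)} = 36$ ($q{\left(P \right)} = \left(-3 - 3\right)^{2} = \left(-6\right)^{2} = 36$)
$v = -38$ ($v = 4 - 42 = -38$)
$\left(v + \frac{q{\left(8 \right)} - 60}{W{\left(2 \right)} - 1}\right) 135 = \left(-38 + \frac{36 - 60}{2 \cdot 2 - 1}\right) 135 = \left(-38 - \frac{24}{4 - 1}\right) 135 = \left(-38 - \frac{24}{3}\right) 135 = \left(-38 - 8\right) 135 = \left(-46\right) 135 = -6210$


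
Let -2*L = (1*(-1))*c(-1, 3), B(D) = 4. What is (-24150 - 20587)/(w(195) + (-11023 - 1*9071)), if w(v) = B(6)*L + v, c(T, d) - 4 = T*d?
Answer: 44737/19897 ≈ 2.2484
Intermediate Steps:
c(T, d) = 4 + T*d
L = ½ (L = -1*(-1)*(4 - 1*3)/2 = -(-1)*(4 - 3)/2 = -(-1)/2 = -½*(-1) = ½ ≈ 0.50000)
w(v) = 2 + v (w(v) = 4*(½) + v = 2 + v)
(-24150 - 20587)/(w(195) + (-11023 - 1*9071)) = (-24150 - 20587)/((2 + 195) + (-11023 - 1*9071)) = -44737/(197 + (-11023 - 9071)) = -44737/(197 - 20094) = -44737/(-19897) = -44737*(-1/19897) = 44737/19897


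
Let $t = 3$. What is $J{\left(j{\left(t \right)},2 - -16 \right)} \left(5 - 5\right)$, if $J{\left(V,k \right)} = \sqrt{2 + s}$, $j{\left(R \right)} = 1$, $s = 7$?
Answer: $0$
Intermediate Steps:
$J{\left(V,k \right)} = 3$ ($J{\left(V,k \right)} = \sqrt{2 + 7} = \sqrt{9} = 3$)
$J{\left(j{\left(t \right)},2 - -16 \right)} \left(5 - 5\right) = 3 \left(5 - 5\right) = 3 \cdot 0 = 0$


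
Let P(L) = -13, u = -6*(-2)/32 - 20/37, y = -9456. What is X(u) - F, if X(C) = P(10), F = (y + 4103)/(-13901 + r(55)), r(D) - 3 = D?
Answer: -185312/13843 ≈ -13.387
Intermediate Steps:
r(D) = 3 + D
F = 5353/13843 (F = (-9456 + 4103)/(-13901 + (3 + 55)) = -5353/(-13901 + 58) = -5353/(-13843) = -5353*(-1/13843) = 5353/13843 ≈ 0.38669)
u = -49/296 (u = 12*(1/32) - 20*1/37 = 3/8 - 20/37 = -49/296 ≈ -0.16554)
X(C) = -13
X(u) - F = -13 - 1*5353/13843 = -13 - 5353/13843 = -185312/13843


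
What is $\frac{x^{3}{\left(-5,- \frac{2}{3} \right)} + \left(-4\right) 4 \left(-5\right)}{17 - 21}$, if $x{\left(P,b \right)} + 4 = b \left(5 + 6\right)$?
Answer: $\frac{9286}{27} \approx 343.93$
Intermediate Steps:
$x{\left(P,b \right)} = -4 + 11 b$ ($x{\left(P,b \right)} = -4 + b \left(5 + 6\right) = -4 + b 11 = -4 + 11 b$)
$\frac{x^{3}{\left(-5,- \frac{2}{3} \right)} + \left(-4\right) 4 \left(-5\right)}{17 - 21} = \frac{\left(-4 + 11 \left(- \frac{2}{3}\right)\right)^{3} + \left(-4\right) 4 \left(-5\right)}{17 - 21} = \frac{\left(-4 + 11 \left(\left(-2\right) \frac{1}{3}\right)\right)^{3} - -80}{-4} = - \frac{\left(-4 + 11 \left(- \frac{2}{3}\right)\right)^{3} + 80}{4} = - \frac{\left(-4 - \frac{22}{3}\right)^{3} + 80}{4} = - \frac{\left(- \frac{34}{3}\right)^{3} + 80}{4} = - \frac{- \frac{39304}{27} + 80}{4} = \left(- \frac{1}{4}\right) \left(- \frac{37144}{27}\right) = \frac{9286}{27}$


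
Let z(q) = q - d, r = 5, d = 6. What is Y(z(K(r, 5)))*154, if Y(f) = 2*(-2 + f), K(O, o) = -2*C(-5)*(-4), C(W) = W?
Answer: -14784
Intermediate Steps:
K(O, o) = -40 (K(O, o) = -2*(-5)*(-4) = 10*(-4) = -40)
z(q) = -6 + q (z(q) = q - 1*6 = q - 6 = -6 + q)
Y(f) = -4 + 2*f
Y(z(K(r, 5)))*154 = (-4 + 2*(-6 - 40))*154 = (-4 + 2*(-46))*154 = (-4 - 92)*154 = -96*154 = -14784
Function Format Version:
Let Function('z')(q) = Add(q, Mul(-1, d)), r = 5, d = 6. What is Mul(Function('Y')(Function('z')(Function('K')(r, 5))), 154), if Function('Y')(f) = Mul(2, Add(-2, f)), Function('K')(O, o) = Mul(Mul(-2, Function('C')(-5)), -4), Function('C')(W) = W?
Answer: -14784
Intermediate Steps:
Function('K')(O, o) = -40 (Function('K')(O, o) = Mul(Mul(-2, -5), -4) = Mul(10, -4) = -40)
Function('z')(q) = Add(-6, q) (Function('z')(q) = Add(q, Mul(-1, 6)) = Add(q, -6) = Add(-6, q))
Function('Y')(f) = Add(-4, Mul(2, f))
Mul(Function('Y')(Function('z')(Function('K')(r, 5))), 154) = Mul(Add(-4, Mul(2, Add(-6, -40))), 154) = Mul(Add(-4, Mul(2, -46)), 154) = Mul(Add(-4, -92), 154) = Mul(-96, 154) = -14784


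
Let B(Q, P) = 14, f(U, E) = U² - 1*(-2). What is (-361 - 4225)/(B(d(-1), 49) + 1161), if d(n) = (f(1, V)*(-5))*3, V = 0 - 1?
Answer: -4586/1175 ≈ -3.9030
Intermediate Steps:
V = -1
f(U, E) = 2 + U² (f(U, E) = U² + 2 = 2 + U²)
d(n) = -45 (d(n) = ((2 + 1²)*(-5))*3 = ((2 + 1)*(-5))*3 = (3*(-5))*3 = -15*3 = -45)
(-361 - 4225)/(B(d(-1), 49) + 1161) = (-361 - 4225)/(14 + 1161) = -4586/1175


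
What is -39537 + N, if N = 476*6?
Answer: -36681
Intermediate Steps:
N = 2856
-39537 + N = -39537 + 2856 = -36681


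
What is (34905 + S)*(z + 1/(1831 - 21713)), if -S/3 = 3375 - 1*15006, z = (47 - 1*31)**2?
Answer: 177628616109/9941 ≈ 1.7868e+7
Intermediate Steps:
z = 256 (z = (47 - 31)**2 = 16**2 = 256)
S = 34893 (S = -3*(3375 - 1*15006) = -3*(3375 - 15006) = -3*(-11631) = 34893)
(34905 + S)*(z + 1/(1831 - 21713)) = (34905 + 34893)*(256 + 1/(1831 - 21713)) = 69798*(256 + 1/(-19882)) = 69798*(256 - 1/19882) = 69798*(5089791/19882) = 177628616109/9941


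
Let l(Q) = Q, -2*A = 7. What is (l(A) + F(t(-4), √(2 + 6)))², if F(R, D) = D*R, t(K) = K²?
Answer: 8241/4 - 224*√2 ≈ 1743.5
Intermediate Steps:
A = -7/2 (A = -½*7 = -7/2 ≈ -3.5000)
(l(A) + F(t(-4), √(2 + 6)))² = (-7/2 + √(2 + 6)*(-4)²)² = (-7/2 + √8*16)² = (-7/2 + (2*√2)*16)² = (-7/2 + 32*√2)²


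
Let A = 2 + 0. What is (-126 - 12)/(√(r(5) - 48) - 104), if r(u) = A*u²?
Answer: 7176/5407 + 69*√2/5407 ≈ 1.3452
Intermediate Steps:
A = 2
r(u) = 2*u²
(-126 - 12)/(√(r(5) - 48) - 104) = (-126 - 12)/(√(2*5² - 48) - 104) = -138/(√(2*25 - 48) - 104) = -138/(√(50 - 48) - 104) = -138/(√2 - 104) = -138/(-104 + √2)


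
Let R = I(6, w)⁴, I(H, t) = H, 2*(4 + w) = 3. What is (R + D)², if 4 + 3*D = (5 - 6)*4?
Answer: 15054400/9 ≈ 1.6727e+6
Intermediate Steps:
w = -5/2 (w = -4 + (½)*3 = -4 + 3/2 = -5/2 ≈ -2.5000)
R = 1296 (R = 6⁴ = 1296)
D = -8/3 (D = -4/3 + ((5 - 6)*4)/3 = -4/3 + (-1*4)/3 = -4/3 + (⅓)*(-4) = -4/3 - 4/3 = -8/3 ≈ -2.6667)
(R + D)² = (1296 - 8/3)² = (3880/3)² = 15054400/9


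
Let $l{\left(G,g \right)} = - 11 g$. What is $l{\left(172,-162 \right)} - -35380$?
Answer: $37162$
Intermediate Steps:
$l{\left(172,-162 \right)} - -35380 = \left(-11\right) \left(-162\right) - -35380 = 1782 + 35380 = 37162$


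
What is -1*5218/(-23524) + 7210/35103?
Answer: 176387747/412881486 ≈ 0.42721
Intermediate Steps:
-1*5218/(-23524) + 7210/35103 = -5218*(-1/23524) + 7210*(1/35103) = 2609/11762 + 7210/35103 = 176387747/412881486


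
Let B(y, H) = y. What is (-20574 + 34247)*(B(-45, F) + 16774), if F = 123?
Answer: 228735617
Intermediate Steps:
(-20574 + 34247)*(B(-45, F) + 16774) = (-20574 + 34247)*(-45 + 16774) = 13673*16729 = 228735617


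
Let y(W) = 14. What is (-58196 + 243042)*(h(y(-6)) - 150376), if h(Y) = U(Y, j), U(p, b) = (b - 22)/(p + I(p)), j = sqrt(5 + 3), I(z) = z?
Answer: -194575831325/7 + 92423*sqrt(2)/7 ≈ -2.7797e+10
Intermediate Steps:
j = 2*sqrt(2) (j = sqrt(8) = 2*sqrt(2) ≈ 2.8284)
U(p, b) = (-22 + b)/(2*p) (U(p, b) = (b - 22)/(p + p) = (-22 + b)/((2*p)) = (-22 + b)*(1/(2*p)) = (-22 + b)/(2*p))
h(Y) = (-22 + 2*sqrt(2))/(2*Y)
(-58196 + 243042)*(h(y(-6)) - 150376) = (-58196 + 243042)*((-11 + sqrt(2))/14 - 150376) = 184846*((-11 + sqrt(2))/14 - 150376) = 184846*((-11/14 + sqrt(2)/14) - 150376) = 184846*(-2105275/14 + sqrt(2)/14) = -194575831325/7 + 92423*sqrt(2)/7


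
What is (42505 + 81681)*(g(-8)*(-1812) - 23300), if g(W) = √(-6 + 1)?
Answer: -2893533800 - 225025032*I*√5 ≈ -2.8935e+9 - 5.0317e+8*I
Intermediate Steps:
g(W) = I*√5 (g(W) = √(-5) = I*√5)
(42505 + 81681)*(g(-8)*(-1812) - 23300) = (42505 + 81681)*((I*√5)*(-1812) - 23300) = 124186*(-1812*I*√5 - 23300) = 124186*(-23300 - 1812*I*√5) = -2893533800 - 225025032*I*√5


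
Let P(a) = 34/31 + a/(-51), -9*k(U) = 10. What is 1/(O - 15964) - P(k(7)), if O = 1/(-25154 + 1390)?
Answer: -6038367136208/5398034343813 ≈ -1.1186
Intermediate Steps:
k(U) = -10/9 (k(U) = -⅑*10 = -10/9)
O = -1/23764 (O = 1/(-23764) = -1/23764 ≈ -4.2080e-5)
P(a) = 34/31 - a/51 (P(a) = 34*(1/31) + a*(-1/51) = 34/31 - a/51)
1/(O - 15964) - P(k(7)) = 1/(-1/23764 - 15964) - (34/31 - 1/51*(-10/9)) = 1/(-379368497/23764) - (34/31 + 10/459) = -23764/379368497 - 1*15916/14229 = -23764/379368497 - 15916/14229 = -6038367136208/5398034343813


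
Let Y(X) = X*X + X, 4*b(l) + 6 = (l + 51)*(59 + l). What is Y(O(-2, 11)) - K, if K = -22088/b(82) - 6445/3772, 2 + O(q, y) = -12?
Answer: 13323978647/70713684 ≈ 188.42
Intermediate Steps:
b(l) = -3/2 + (51 + l)*(59 + l)/4 (b(l) = -3/2 + ((l + 51)*(59 + l))/4 = -3/2 + ((51 + l)*(59 + l))/4 = -3/2 + (51 + l)*(59 + l)/4)
O(q, y) = -14 (O(q, y) = -2 - 12 = -14)
Y(X) = X + X² (Y(X) = X² + X = X + X²)
K = -454088159/70713684 (K = -22088/(3003/4 + (¼)*82² + (55/2)*82) - 6445/3772 = -22088/(3003/4 + (¼)*6724 + 2255) - 6445*1/3772 = -22088/(3003/4 + 1681 + 2255) - 6445/3772 = -22088/18747/4 - 6445/3772 = -22088*4/18747 - 6445/3772 = -88352/18747 - 6445/3772 = -454088159/70713684 ≈ -6.4215)
Y(O(-2, 11)) - K = -14*(1 - 14) - 1*(-454088159/70713684) = -14*(-13) + 454088159/70713684 = 182 + 454088159/70713684 = 13323978647/70713684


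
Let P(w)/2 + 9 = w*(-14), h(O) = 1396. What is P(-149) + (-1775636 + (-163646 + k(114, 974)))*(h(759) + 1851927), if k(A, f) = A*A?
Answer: -3570030144224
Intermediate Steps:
k(A, f) = A²
P(w) = -18 - 28*w (P(w) = -18 + 2*(w*(-14)) = -18 + 2*(-14*w) = -18 - 28*w)
P(-149) + (-1775636 + (-163646 + k(114, 974)))*(h(759) + 1851927) = (-18 - 28*(-149)) + (-1775636 + (-163646 + 114²))*(1396 + 1851927) = (-18 + 4172) + (-1775636 + (-163646 + 12996))*1853323 = 4154 + (-1775636 - 150650)*1853323 = 4154 - 1926286*1853323 = 4154 - 3570030148378 = -3570030144224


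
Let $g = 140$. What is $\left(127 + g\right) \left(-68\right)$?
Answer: $-18156$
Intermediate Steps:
$\left(127 + g\right) \left(-68\right) = \left(127 + 140\right) \left(-68\right) = 267 \left(-68\right) = -18156$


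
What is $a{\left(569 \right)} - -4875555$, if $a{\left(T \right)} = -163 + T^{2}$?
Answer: $5199153$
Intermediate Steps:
$a{\left(569 \right)} - -4875555 = \left(-163 + 569^{2}\right) - -4875555 = \left(-163 + 323761\right) + 4875555 = 323598 + 4875555 = 5199153$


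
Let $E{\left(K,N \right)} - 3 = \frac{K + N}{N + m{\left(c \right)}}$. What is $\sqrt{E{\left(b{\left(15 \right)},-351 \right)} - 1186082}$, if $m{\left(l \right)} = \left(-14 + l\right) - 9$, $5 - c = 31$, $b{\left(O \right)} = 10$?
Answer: $\frac{i \sqrt{474431259}}{20} \approx 1089.1 i$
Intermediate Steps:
$c = -26$ ($c = 5 - 31 = -26$)
$m{\left(l \right)} = -23 + l$
$E{\left(K,N \right)} = 3 + \frac{K + N}{-49 + N}$ ($E{\left(K,N \right)} = 3 + \frac{K + N}{N - 49} = 3 + \frac{K + N}{-49 + N}$)
$\sqrt{E{\left(b{\left(15 \right)},-351 \right)} - 1186082} = \sqrt{\frac{-147 + 10 + 4 \left(-351\right)}{-49 - 351} - 1186082} = \sqrt{\frac{-147 + 10 - 1404}{-400} - 1186082} = \sqrt{\left(- \frac{1}{400}\right) \left(-1541\right) - 1186082} = \sqrt{\frac{1541}{400} - 1186082} = \sqrt{- \frac{474431259}{400}} = \frac{i \sqrt{474431259}}{20}$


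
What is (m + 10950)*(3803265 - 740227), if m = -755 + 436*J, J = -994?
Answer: -1296243988182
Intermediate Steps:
m = -434139 (m = -755 + 436*(-994) = -755 - 433384 = -434139)
(m + 10950)*(3803265 - 740227) = (-434139 + 10950)*(3803265 - 740227) = -423189*3063038 = -1296243988182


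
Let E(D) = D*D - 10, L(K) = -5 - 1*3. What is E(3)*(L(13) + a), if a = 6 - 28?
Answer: 30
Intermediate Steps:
L(K) = -8 (L(K) = -5 - 3 = -8)
E(D) = -10 + D² (E(D) = D² - 10 = -10 + D²)
a = -22
E(3)*(L(13) + a) = (-10 + 3²)*(-8 - 22) = (-10 + 9)*(-30) = -1*(-30) = 30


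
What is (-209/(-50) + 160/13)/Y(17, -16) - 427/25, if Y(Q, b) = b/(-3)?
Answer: -145481/10400 ≈ -13.989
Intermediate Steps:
Y(Q, b) = -b/3 (Y(Q, b) = b*(-1/3) = -b/3)
(-209/(-50) + 160/13)/Y(17, -16) - 427/25 = (-209/(-50) + 160/13)/((-1/3*(-16))) - 427/25 = (-209*(-1/50) + 160*(1/13))/(16/3) - 427*1/25 = (209/50 + 160/13)*(3/16) - 427/25 = (10717/650)*(3/16) - 427/25 = 32151/10400 - 427/25 = -145481/10400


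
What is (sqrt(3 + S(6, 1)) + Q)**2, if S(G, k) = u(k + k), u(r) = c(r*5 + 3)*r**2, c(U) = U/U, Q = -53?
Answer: (53 - sqrt(7))**2 ≈ 2535.6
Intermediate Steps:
c(U) = 1
u(r) = r**2 (u(r) = 1*r**2 = r**2)
S(G, k) = 4*k**2 (S(G, k) = (k + k)**2 = (2*k)**2 = 4*k**2)
(sqrt(3 + S(6, 1)) + Q)**2 = (sqrt(3 + 4*1**2) - 53)**2 = (sqrt(3 + 4*1) - 53)**2 = (sqrt(3 + 4) - 53)**2 = (sqrt(7) - 53)**2 = (-53 + sqrt(7))**2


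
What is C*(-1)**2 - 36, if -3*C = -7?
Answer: -101/3 ≈ -33.667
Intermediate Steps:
C = 7/3 (C = -1/3*(-7) = 7/3 ≈ 2.3333)
C*(-1)**2 - 36 = (7/3)*(-1)**2 - 36 = (7/3)*1 - 36 = 7/3 - 36 = -101/3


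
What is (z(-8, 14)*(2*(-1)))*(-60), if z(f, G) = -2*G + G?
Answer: -1680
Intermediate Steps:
z(f, G) = -G
(z(-8, 14)*(2*(-1)))*(-60) = ((-1*14)*(2*(-1)))*(-60) = -14*(-2)*(-60) = 28*(-60) = -1680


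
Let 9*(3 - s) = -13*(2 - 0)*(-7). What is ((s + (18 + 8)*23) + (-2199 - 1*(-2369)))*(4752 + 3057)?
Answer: 17588471/3 ≈ 5.8628e+6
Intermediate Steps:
s = -155/9 (s = 3 - (-13*(2 - 0))*(-7)/9 = 3 - (-13*(2 - 1*0))*(-7)/9 = 3 - (-13*(2 + 0))*(-7)/9 = 3 - (-13*2)*(-7)/9 = 3 - (-26)*(-7)/9 = 3 - ⅑*182 = 3 - 182/9 = -155/9 ≈ -17.222)
((s + (18 + 8)*23) + (-2199 - 1*(-2369)))*(4752 + 3057) = ((-155/9 + (18 + 8)*23) + (-2199 - 1*(-2369)))*(4752 + 3057) = ((-155/9 + 26*23) + (-2199 + 2369))*7809 = ((-155/9 + 598) + 170)*7809 = (5227/9 + 170)*7809 = (6757/9)*7809 = 17588471/3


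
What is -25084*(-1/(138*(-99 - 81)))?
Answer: -6271/6210 ≈ -1.0098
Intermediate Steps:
-25084*(-1/(138*(-99 - 81))) = -25084/((-180*(-138))) = -25084/24840 = -25084*1/24840 = -6271/6210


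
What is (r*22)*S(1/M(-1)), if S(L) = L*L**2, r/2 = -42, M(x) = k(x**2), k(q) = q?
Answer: -1848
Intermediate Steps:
M(x) = x**2
r = -84 (r = 2*(-42) = -84)
S(L) = L**3
(r*22)*S(1/M(-1)) = (-84*22)*(1/((-1)**2))**3 = -1848*(1/1)**3 = -1848*1**3 = -1848*1 = -1848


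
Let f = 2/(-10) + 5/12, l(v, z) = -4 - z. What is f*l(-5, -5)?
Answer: 13/60 ≈ 0.21667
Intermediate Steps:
f = 13/60 (f = 2*(-⅒) + 5*(1/12) = -⅕ + 5/12 = 13/60 ≈ 0.21667)
f*l(-5, -5) = 13*(-4 - 1*(-5))/60 = 13*(-4 + 5)/60 = (13/60)*1 = 13/60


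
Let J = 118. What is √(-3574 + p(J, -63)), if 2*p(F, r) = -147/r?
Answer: I*√128622/6 ≈ 59.773*I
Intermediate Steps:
p(F, r) = -147/(2*r) (p(F, r) = (-147/r)/2 = -147/(2*r))
√(-3574 + p(J, -63)) = √(-3574 - 147/2/(-63)) = √(-3574 - 147/2*(-1/63)) = √(-3574 + 7/6) = √(-21437/6) = I*√128622/6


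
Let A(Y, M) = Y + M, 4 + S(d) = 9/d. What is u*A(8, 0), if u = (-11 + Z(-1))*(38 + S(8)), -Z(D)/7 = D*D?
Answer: -5058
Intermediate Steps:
S(d) = -4 + 9/d
Z(D) = -7*D² (Z(D) = -7*D*D = -7*D²)
u = -2529/4 (u = (-11 - 7*(-1)²)*(38 + (-4 + 9/8)) = (-11 - 7*1)*(38 + (-4 + 9*(⅛))) = (-11 - 7)*(38 + (-4 + 9/8)) = -18*(38 - 23/8) = -18*281/8 = -2529/4 ≈ -632.25)
A(Y, M) = M + Y
u*A(8, 0) = -2529*(0 + 8)/4 = -2529/4*8 = -5058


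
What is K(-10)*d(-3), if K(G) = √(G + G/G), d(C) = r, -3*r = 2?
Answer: -2*I ≈ -2.0*I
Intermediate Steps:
r = -⅔ (r = -⅓*2 = -⅔ ≈ -0.66667)
d(C) = -⅔
K(G) = √(1 + G) (K(G) = √(G + 1) = √(1 + G))
K(-10)*d(-3) = √(1 - 10)*(-⅔) = √(-9)*(-⅔) = (3*I)*(-⅔) = -2*I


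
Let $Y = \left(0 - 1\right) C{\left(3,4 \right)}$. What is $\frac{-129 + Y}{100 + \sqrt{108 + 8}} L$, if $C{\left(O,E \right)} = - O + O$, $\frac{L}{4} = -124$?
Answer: $\frac{1599600}{2471} - \frac{31992 \sqrt{29}}{2471} \approx 577.63$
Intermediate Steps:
$L = -496$ ($L = 4 \left(-124\right) = -496$)
$C{\left(O,E \right)} = 0$
$Y = 0$ ($Y = \left(0 - 1\right) 0 = \left(-1\right) 0 = 0$)
$\frac{-129 + Y}{100 + \sqrt{108 + 8}} L = \frac{-129 + 0}{100 + \sqrt{108 + 8}} \left(-496\right) = - \frac{129}{100 + \sqrt{116}} \left(-496\right) = - \frac{129}{100 + 2 \sqrt{29}} \left(-496\right) = \frac{63984}{100 + 2 \sqrt{29}}$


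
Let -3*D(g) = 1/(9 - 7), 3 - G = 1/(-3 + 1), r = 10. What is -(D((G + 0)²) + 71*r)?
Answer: -4259/6 ≈ -709.83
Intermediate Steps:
G = 7/2 (G = 3 - 1/(-3 + 1) = 3 - 1/(-2) = 3 - 1*(-½) = 3 + ½ = 7/2 ≈ 3.5000)
D(g) = -⅙ (D(g) = -1/(3*(9 - 7)) = -⅓/2 = -⅓*½ = -⅙)
-(D((G + 0)²) + 71*r) = -(-⅙ + 71*10) = -(-⅙ + 710) = -1*4259/6 = -4259/6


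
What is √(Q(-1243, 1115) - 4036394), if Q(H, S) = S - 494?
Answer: I*√4035773 ≈ 2008.9*I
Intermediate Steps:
Q(H, S) = -494 + S
√(Q(-1243, 1115) - 4036394) = √((-494 + 1115) - 4036394) = √(621 - 4036394) = √(-4035773) = I*√4035773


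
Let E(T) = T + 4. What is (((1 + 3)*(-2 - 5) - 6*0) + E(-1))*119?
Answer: -2975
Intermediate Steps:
E(T) = 4 + T
(((1 + 3)*(-2 - 5) - 6*0) + E(-1))*119 = (((1 + 3)*(-2 - 5) - 6*0) + (4 - 1))*119 = ((4*(-7) + 0) + 3)*119 = ((-28 + 0) + 3)*119 = (-28 + 3)*119 = -25*119 = -2975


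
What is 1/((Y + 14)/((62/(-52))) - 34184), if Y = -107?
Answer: -1/34106 ≈ -2.9320e-5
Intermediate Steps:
1/((Y + 14)/((62/(-52))) - 34184) = 1/((-107 + 14)/((62/(-52))) - 34184) = 1/(-93/(62*(-1/52)) - 34184) = 1/(-93/(-31/26) - 34184) = 1/(-93*(-26/31) - 34184) = 1/(78 - 34184) = 1/(-34106) = -1/34106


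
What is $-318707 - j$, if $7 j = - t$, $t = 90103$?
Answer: $- \frac{2140846}{7} \approx -3.0584 \cdot 10^{5}$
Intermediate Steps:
$j = - \frac{90103}{7}$ ($j = \frac{\left(-1\right) 90103}{7} = \frac{1}{7} \left(-90103\right) = - \frac{90103}{7} \approx -12872.0$)
$-318707 - j = -318707 - - \frac{90103}{7} = -318707 + \frac{90103}{7} = - \frac{2140846}{7}$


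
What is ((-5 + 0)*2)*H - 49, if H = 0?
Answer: -49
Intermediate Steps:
((-5 + 0)*2)*H - 49 = ((-5 + 0)*2)*0 - 49 = -5*2*0 - 49 = -10*0 - 49 = 0 - 49 = -49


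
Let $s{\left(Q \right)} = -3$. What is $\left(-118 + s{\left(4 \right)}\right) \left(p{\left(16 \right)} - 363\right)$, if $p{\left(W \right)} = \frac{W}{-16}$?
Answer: $44044$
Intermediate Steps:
$p{\left(W \right)} = - \frac{W}{16}$ ($p{\left(W \right)} = W \left(- \frac{1}{16}\right) = - \frac{W}{16}$)
$\left(-118 + s{\left(4 \right)}\right) \left(p{\left(16 \right)} - 363\right) = \left(-118 - 3\right) \left(\left(- \frac{1}{16}\right) 16 - 363\right) = - 121 \left(-1 - 363\right) = \left(-121\right) \left(-364\right) = 44044$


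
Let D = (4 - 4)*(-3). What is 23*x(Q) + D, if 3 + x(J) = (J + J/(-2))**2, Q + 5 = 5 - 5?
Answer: 299/4 ≈ 74.750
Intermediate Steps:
Q = -5 (Q = -5 + (5 - 5) = -5 + 0 = -5)
D = 0 (D = 0*(-3) = 0)
x(J) = -3 + J**2/4 (x(J) = -3 + (J + J/(-2))**2 = -3 + (J + J*(-1/2))**2 = -3 + (J - J/2)**2 = -3 + (J/2)**2 = -3 + J**2/4)
23*x(Q) + D = 23*(-3 + (1/4)*(-5)**2) + 0 = 23*(-3 + (1/4)*25) + 0 = 23*(-3 + 25/4) + 0 = 23*(13/4) + 0 = 299/4 + 0 = 299/4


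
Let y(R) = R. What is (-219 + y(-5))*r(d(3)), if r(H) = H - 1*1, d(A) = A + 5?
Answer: -1568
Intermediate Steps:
d(A) = 5 + A
r(H) = -1 + H (r(H) = H - 1 = -1 + H)
(-219 + y(-5))*r(d(3)) = (-219 - 5)*(-1 + (5 + 3)) = -224*(-1 + 8) = -224*7 = -1568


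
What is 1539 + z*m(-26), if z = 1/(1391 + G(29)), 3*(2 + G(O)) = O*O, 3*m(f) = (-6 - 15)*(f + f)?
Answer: 1927101/1252 ≈ 1539.2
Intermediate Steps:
m(f) = -14*f (m(f) = ((-6 - 15)*(f + f))/3 = (-42*f)/3 = -14*f)
G(O) = -2 + O**2/3 (G(O) = -2 + (O*O)/3 = -2 + O**2/3)
z = 3/5008 (z = 1/(1391 + (-2 + (1/3)*29**2)) = 1/(1391 + (-2 + (1/3)*841)) = 1/(1391 + (-2 + 841/3)) = 1/(1391 + 835/3) = 1/(5008/3) = 3/5008 ≈ 0.00059904)
1539 + z*m(-26) = 1539 + 3*(-14*(-26))/5008 = 1539 + (3/5008)*364 = 1539 + 273/1252 = 1927101/1252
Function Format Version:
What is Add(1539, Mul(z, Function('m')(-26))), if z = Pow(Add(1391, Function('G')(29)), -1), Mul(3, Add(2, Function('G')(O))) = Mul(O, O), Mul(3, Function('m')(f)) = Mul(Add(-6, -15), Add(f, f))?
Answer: Rational(1927101, 1252) ≈ 1539.2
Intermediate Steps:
Function('m')(f) = Mul(-14, f) (Function('m')(f) = Mul(Rational(1, 3), Mul(Add(-6, -15), Add(f, f))) = Mul(Rational(1, 3), Mul(-21, Mul(2, f))) = Mul(Rational(1, 3), Mul(-42, f)) = Mul(-14, f))
Function('G')(O) = Add(-2, Mul(Rational(1, 3), Pow(O, 2))) (Function('G')(O) = Add(-2, Mul(Rational(1, 3), Mul(O, O))) = Add(-2, Mul(Rational(1, 3), Pow(O, 2))))
z = Rational(3, 5008) (z = Pow(Add(1391, Add(-2, Mul(Rational(1, 3), Pow(29, 2)))), -1) = Pow(Add(1391, Add(-2, Mul(Rational(1, 3), 841))), -1) = Pow(Add(1391, Add(-2, Rational(841, 3))), -1) = Pow(Add(1391, Rational(835, 3)), -1) = Pow(Rational(5008, 3), -1) = Rational(3, 5008) ≈ 0.00059904)
Add(1539, Mul(z, Function('m')(-26))) = Add(1539, Mul(Rational(3, 5008), Mul(-14, -26))) = Add(1539, Mul(Rational(3, 5008), 364)) = Add(1539, Rational(273, 1252)) = Rational(1927101, 1252)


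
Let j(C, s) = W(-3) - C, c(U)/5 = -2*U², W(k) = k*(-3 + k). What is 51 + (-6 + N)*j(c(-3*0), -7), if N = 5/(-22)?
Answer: -672/11 ≈ -61.091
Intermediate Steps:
N = -5/22 (N = 5*(-1/22) = -5/22 ≈ -0.22727)
c(U) = -10*U² (c(U) = 5*(-2*U²) = -10*U²)
j(C, s) = 18 - C (j(C, s) = -3*(-3 - 3) - C = -3*(-6) - C = 18 - C)
51 + (-6 + N)*j(c(-3*0), -7) = 51 + (-6 - 5/22)*(18 - (-10)*(-3*0)²) = 51 - 137*(18 - (-10)*0²)/22 = 51 - 137*(18 - (-10)*0)/22 = 51 - 137*(18 - 1*0)/22 = 51 - 137*(18 + 0)/22 = 51 - 137/22*18 = 51 - 1233/11 = -672/11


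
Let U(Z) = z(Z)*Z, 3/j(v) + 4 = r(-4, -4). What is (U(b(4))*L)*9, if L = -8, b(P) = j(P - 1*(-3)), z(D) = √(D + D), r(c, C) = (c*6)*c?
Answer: -27*√138/529 ≈ -0.59958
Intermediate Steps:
r(c, C) = 6*c² (r(c, C) = (6*c)*c = 6*c²)
z(D) = √2*√D (z(D) = √(2*D) = √2*√D)
j(v) = 3/92 (j(v) = 3/(-4 + 6*(-4)²) = 3/(-4 + 6*16) = 3/(-4 + 96) = 3/92)
b(P) = 3/92
U(Z) = √2*Z^(3/2) (U(Z) = (√2*√Z)*Z = √2*Z^(3/2))
(U(b(4))*L)*9 = ((√2*(3/92)^(3/2))*(-8))*9 = ((√2*(3*√69/4232))*(-8))*9 = ((3*√138/4232)*(-8))*9 = -3*√138/529*9 = -27*√138/529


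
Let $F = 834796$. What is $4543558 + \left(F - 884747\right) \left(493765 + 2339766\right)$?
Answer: $-141533163423$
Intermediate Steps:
$4543558 + \left(F - 884747\right) \left(493765 + 2339766\right) = 4543558 + \left(834796 - 884747\right) \left(493765 + 2339766\right) = 4543558 - 141537706981 = -141533163423$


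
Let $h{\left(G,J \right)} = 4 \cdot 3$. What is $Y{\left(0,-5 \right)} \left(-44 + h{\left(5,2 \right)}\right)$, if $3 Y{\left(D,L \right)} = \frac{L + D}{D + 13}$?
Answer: $\frac{160}{39} \approx 4.1026$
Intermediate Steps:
$Y{\left(D,L \right)} = \frac{D + L}{3 \left(13 + D\right)}$ ($Y{\left(D,L \right)} = \frac{\left(L + D\right) \frac{1}{D + 13}}{3} = \frac{\left(D + L\right) \frac{1}{13 + D}}{3} = \frac{\frac{1}{13 + D} \left(D + L\right)}{3} = \frac{D + L}{3 \left(13 + D\right)}$)
$h{\left(G,J \right)} = 12$
$Y{\left(0,-5 \right)} \left(-44 + h{\left(5,2 \right)}\right) = \frac{0 - 5}{3 \left(13 + 0\right)} \left(-44 + 12\right) = \frac{1}{3} \cdot \frac{1}{13} \left(-5\right) \left(-32\right) = \left(- \frac{5}{39}\right) \left(-32\right) = \frac{160}{39}$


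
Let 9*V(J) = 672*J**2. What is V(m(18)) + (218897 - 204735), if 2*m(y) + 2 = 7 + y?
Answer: 72110/3 ≈ 24037.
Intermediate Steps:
m(y) = 5/2 + y/2 (m(y) = -1 + (7 + y)/2 = -1 + (7/2 + y/2) = 5/2 + y/2)
V(J) = 224*J**2/3 (V(J) = (672*J**2)/9 = 224*J**2/3)
V(m(18)) + (218897 - 204735) = 224*(5/2 + (1/2)*18)**2/3 + (218897 - 204735) = 224*(5/2 + 9)**2/3 + 14162 = 224*(23/2)**2/3 + 14162 = (224/3)*(529/4) + 14162 = 29624/3 + 14162 = 72110/3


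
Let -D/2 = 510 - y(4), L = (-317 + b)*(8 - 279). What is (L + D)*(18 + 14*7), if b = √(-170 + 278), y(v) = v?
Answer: 9847820 - 188616*√3 ≈ 9.5211e+6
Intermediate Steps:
b = 6*√3 (b = √108 = 6*√3 ≈ 10.392)
L = 85907 - 1626*√3 (L = (-317 + 6*√3)*(8 - 279) = (-317 + 6*√3)*(-271) = 85907 - 1626*√3 ≈ 83091.)
D = -1012 (D = -2*(510 - 1*4) = -2*(510 - 4) = -2*506 = -1012)
(L + D)*(18 + 14*7) = ((85907 - 1626*√3) - 1012)*(18 + 14*7) = (84895 - 1626*√3)*(18 + 98) = (84895 - 1626*√3)*116 = 9847820 - 188616*√3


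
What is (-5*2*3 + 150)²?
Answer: 14400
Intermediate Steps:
(-5*2*3 + 150)² = (-10*3 + 150)² = (-30 + 150)² = 120² = 14400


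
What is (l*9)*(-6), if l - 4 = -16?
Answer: 648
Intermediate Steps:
l = -12 (l = 4 - 16 = -12)
(l*9)*(-6) = -12*9*(-6) = -108*(-6) = 648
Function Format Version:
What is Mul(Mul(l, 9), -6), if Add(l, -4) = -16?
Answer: 648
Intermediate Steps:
l = -12 (l = Add(4, -16) = -12)
Mul(Mul(l, 9), -6) = Mul(Mul(-12, 9), -6) = Mul(-108, -6) = 648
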